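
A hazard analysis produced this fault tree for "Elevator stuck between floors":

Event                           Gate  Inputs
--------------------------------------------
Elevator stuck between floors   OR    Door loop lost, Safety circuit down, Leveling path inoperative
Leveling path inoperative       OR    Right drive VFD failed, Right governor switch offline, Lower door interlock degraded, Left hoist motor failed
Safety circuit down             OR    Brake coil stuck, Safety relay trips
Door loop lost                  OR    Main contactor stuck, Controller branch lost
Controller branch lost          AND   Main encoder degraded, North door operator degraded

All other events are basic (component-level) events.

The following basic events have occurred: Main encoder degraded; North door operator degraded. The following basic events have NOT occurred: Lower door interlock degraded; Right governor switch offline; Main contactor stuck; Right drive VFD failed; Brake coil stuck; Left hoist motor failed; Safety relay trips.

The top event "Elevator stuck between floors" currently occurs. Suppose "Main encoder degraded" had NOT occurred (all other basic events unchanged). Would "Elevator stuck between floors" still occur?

No

Counterfactual: set "Main encoder degraded" to not occurred.
Controller branch lost [AND]: Main encoder degraded=not, North door operator degraded=occurs → not all inputs occur → does not occur.
Door loop lost [OR]: Main contactor stuck=not, Controller branch lost=not → no input occurs → does not occur.
Safety circuit down [OR]: Brake coil stuck=not, Safety relay trips=not → no input occurs → does not occur.
Leveling path inoperative [OR]: Right drive VFD failed=not, Right governor switch offline=not, Lower door interlock degraded=not, Left hoist motor failed=not → no input occurs → does not occur.
Elevator stuck between floors [OR]: Door loop lost=not, Safety circuit down=not, Leveling path inoperative=not → no input occurs → does not occur.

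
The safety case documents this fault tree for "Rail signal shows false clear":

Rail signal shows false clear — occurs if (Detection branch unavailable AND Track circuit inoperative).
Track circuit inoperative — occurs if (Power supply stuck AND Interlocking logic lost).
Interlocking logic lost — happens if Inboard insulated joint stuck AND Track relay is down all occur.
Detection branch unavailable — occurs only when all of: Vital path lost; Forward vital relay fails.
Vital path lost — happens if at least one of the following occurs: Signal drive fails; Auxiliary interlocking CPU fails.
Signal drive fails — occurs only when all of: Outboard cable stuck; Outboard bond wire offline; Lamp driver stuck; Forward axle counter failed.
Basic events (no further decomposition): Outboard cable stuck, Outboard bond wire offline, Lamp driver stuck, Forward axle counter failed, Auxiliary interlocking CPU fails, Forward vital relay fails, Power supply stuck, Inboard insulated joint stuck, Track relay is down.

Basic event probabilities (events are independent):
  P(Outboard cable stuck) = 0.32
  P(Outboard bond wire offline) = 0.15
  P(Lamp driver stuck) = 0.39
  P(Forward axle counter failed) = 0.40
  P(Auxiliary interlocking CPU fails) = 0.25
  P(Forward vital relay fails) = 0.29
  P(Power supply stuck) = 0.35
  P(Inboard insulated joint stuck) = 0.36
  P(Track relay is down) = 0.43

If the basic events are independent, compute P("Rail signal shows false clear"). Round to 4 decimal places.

P(Signal drive fails) [AND] = 0.32 × 0.15 × 0.39 × 0.40 = 0.007488
P(Vital path lost) [OR] = 1 − (1−0.007488) × (1−0.25) = 0.255616
P(Detection branch unavailable) [AND] = 0.255616 × 0.29 = 0.074129
P(Interlocking logic lost) [AND] = 0.36 × 0.43 = 0.154800
P(Track circuit inoperative) [AND] = 0.35 × 0.154800 = 0.054180
P(Rail signal shows false clear) [AND] = 0.074129 × 0.054180 = 0.004016
Rounded to 4 decimal places: P(Rail signal shows false clear) ≈ 0.0040.

0.0040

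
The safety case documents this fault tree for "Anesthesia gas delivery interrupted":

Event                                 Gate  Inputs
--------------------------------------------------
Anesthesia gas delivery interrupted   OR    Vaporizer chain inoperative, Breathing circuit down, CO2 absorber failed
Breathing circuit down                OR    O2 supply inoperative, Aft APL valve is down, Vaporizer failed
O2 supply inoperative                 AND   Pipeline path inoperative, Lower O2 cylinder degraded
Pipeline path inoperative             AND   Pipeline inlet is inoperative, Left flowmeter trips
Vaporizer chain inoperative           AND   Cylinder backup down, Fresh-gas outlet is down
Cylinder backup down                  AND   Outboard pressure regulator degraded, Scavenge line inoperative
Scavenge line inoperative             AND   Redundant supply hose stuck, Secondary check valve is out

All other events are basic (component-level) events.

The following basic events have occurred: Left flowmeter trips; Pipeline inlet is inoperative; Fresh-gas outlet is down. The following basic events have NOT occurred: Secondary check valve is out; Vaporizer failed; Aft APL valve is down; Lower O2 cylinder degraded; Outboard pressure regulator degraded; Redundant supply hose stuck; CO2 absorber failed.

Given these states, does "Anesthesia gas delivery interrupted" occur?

Scavenge line inoperative [AND]: Redundant supply hose stuck=not, Secondary check valve is out=not → not all inputs occur → does not occur.
Cylinder backup down [AND]: Outboard pressure regulator degraded=not, Scavenge line inoperative=not → not all inputs occur → does not occur.
Vaporizer chain inoperative [AND]: Cylinder backup down=not, Fresh-gas outlet is down=occurs → not all inputs occur → does not occur.
Pipeline path inoperative [AND]: Pipeline inlet is inoperative=occurs, Left flowmeter trips=occurs → all inputs occur → occurs.
O2 supply inoperative [AND]: Pipeline path inoperative=occurs, Lower O2 cylinder degraded=not → not all inputs occur → does not occur.
Breathing circuit down [OR]: O2 supply inoperative=not, Aft APL valve is down=not, Vaporizer failed=not → no input occurs → does not occur.
Anesthesia gas delivery interrupted [OR]: Vaporizer chain inoperative=not, Breathing circuit down=not, CO2 absorber failed=not → no input occurs → does not occur.

No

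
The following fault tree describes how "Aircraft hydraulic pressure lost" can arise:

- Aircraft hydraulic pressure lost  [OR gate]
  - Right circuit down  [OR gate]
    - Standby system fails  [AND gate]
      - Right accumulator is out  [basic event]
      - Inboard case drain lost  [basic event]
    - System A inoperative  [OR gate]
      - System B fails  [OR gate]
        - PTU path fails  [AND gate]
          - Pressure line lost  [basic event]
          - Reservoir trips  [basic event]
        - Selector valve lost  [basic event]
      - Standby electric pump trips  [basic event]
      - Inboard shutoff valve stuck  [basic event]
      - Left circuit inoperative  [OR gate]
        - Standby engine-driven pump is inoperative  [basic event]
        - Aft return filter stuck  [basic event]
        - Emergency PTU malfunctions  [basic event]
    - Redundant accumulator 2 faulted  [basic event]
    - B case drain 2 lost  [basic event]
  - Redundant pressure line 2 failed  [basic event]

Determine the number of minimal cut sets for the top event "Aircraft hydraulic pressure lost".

Standby system fails [AND]: one cut set from each child combined → 1 × 1 = 1 cut set(s).
PTU path fails [AND]: one cut set from each child combined → 1 × 1 = 1 cut set(s).
System B fails [OR]: union of children's cut sets → 2 cut set(s).
Left circuit inoperative [OR]: union of children's cut sets → 3 cut set(s).
System A inoperative [OR]: union of children's cut sets → 7 cut set(s).
Right circuit down [OR]: union of children's cut sets → 10 cut set(s).
Aircraft hydraulic pressure lost [OR]: union of children's cut sets → 11 cut set(s).

11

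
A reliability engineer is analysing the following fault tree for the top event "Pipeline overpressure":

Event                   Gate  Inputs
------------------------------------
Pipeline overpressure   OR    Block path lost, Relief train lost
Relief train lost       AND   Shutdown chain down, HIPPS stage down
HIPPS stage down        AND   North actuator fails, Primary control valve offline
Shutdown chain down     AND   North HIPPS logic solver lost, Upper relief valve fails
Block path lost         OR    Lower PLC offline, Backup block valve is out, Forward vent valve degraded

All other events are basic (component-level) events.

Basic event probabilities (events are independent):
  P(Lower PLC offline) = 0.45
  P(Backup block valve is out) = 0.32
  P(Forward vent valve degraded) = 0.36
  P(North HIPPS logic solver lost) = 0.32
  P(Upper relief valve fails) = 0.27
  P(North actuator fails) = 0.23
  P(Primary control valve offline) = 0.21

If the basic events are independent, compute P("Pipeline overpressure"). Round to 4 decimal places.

0.7616

P(Block path lost) [OR] = 1 − (1−0.45) × (1−0.32) × (1−0.36) = 0.760640
P(Shutdown chain down) [AND] = 0.32 × 0.27 = 0.086400
P(HIPPS stage down) [AND] = 0.23 × 0.21 = 0.048300
P(Relief train lost) [AND] = 0.086400 × 0.048300 = 0.004173
P(Pipeline overpressure) [OR] = 1 − (1−0.760640) × (1−0.004173) = 0.761639
Rounded to 4 decimal places: P(Pipeline overpressure) ≈ 0.7616.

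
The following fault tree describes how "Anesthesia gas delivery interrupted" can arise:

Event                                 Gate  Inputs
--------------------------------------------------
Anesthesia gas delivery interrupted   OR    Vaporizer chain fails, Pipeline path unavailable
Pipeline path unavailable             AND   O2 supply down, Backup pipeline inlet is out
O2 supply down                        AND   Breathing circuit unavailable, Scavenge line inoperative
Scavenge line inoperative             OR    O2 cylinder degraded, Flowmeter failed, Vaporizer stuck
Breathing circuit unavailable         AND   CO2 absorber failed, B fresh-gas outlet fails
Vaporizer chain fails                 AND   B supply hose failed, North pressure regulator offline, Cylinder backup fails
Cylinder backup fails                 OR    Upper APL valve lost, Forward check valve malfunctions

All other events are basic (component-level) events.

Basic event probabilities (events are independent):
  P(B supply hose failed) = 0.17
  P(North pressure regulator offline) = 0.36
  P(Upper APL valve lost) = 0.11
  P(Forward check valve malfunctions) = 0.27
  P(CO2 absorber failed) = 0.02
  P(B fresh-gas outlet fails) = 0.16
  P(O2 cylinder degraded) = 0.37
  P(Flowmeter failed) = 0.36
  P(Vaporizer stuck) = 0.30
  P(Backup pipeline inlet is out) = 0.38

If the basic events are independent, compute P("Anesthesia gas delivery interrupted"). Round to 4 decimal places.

0.0223

P(Cylinder backup fails) [OR] = 1 − (1−0.11) × (1−0.27) = 0.350300
P(Vaporizer chain fails) [AND] = 0.17 × 0.36 × 0.350300 = 0.021438
P(Breathing circuit unavailable) [AND] = 0.02 × 0.16 = 0.003200
P(Scavenge line inoperative) [OR] = 1 − (1−0.37) × (1−0.36) × (1−0.30) = 0.717760
P(O2 supply down) [AND] = 0.003200 × 0.717760 = 0.002297
P(Pipeline path unavailable) [AND] = 0.002297 × 0.38 = 0.000873
P(Anesthesia gas delivery interrupted) [OR] = 1 − (1−0.021438) × (1−0.000873) = 0.022292
Rounded to 4 decimal places: P(Anesthesia gas delivery interrupted) ≈ 0.0223.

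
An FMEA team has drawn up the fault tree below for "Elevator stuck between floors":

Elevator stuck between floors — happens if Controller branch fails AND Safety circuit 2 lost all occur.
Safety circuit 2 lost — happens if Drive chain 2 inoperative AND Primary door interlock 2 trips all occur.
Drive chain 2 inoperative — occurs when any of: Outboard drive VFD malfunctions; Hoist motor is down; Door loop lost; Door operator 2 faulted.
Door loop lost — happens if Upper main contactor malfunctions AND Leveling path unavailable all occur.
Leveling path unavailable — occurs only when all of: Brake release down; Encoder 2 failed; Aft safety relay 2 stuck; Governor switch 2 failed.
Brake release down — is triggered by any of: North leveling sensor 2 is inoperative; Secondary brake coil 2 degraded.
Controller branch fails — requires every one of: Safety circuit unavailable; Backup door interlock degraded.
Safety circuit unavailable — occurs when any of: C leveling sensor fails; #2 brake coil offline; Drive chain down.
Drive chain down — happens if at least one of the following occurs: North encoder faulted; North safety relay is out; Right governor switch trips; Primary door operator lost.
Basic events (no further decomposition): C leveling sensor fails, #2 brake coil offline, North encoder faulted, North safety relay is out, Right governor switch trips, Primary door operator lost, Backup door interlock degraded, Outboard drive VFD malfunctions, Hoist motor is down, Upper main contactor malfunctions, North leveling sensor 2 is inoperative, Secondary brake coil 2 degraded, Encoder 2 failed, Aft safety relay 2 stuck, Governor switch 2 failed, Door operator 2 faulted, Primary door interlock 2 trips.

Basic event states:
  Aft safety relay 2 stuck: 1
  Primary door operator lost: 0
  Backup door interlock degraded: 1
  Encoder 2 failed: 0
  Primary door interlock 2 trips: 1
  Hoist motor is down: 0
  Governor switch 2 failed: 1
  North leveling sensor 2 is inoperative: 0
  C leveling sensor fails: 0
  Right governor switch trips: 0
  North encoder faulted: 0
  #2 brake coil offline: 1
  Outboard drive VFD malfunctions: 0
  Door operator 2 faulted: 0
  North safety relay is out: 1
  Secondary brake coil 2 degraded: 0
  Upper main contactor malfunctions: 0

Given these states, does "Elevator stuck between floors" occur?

No

Drive chain down [OR]: North encoder faulted=not, North safety relay is out=occurs, Right governor switch trips=not, Primary door operator lost=not → at least one input occurs → occurs.
Safety circuit unavailable [OR]: C leveling sensor fails=not, #2 brake coil offline=occurs, Drive chain down=occurs → at least one input occurs → occurs.
Controller branch fails [AND]: Safety circuit unavailable=occurs, Backup door interlock degraded=occurs → all inputs occur → occurs.
Brake release down [OR]: North leveling sensor 2 is inoperative=not, Secondary brake coil 2 degraded=not → no input occurs → does not occur.
Leveling path unavailable [AND]: Brake release down=not, Encoder 2 failed=not, Aft safety relay 2 stuck=occurs, Governor switch 2 failed=occurs → not all inputs occur → does not occur.
Door loop lost [AND]: Upper main contactor malfunctions=not, Leveling path unavailable=not → not all inputs occur → does not occur.
Drive chain 2 inoperative [OR]: Outboard drive VFD malfunctions=not, Hoist motor is down=not, Door loop lost=not, Door operator 2 faulted=not → no input occurs → does not occur.
Safety circuit 2 lost [AND]: Drive chain 2 inoperative=not, Primary door interlock 2 trips=occurs → not all inputs occur → does not occur.
Elevator stuck between floors [AND]: Controller branch fails=occurs, Safety circuit 2 lost=not → not all inputs occur → does not occur.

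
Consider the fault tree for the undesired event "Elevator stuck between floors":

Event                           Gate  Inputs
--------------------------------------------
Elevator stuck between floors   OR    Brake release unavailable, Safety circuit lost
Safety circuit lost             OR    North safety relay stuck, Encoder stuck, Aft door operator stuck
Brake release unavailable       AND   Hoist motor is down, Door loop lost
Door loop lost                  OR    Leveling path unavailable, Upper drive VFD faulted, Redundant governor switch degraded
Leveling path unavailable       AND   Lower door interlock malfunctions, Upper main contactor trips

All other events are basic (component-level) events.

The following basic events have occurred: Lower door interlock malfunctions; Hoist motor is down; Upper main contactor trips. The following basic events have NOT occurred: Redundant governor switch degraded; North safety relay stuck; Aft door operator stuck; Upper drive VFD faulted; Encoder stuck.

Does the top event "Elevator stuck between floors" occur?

Yes

Leveling path unavailable [AND]: Lower door interlock malfunctions=occurs, Upper main contactor trips=occurs → all inputs occur → occurs.
Door loop lost [OR]: Leveling path unavailable=occurs, Upper drive VFD faulted=not, Redundant governor switch degraded=not → at least one input occurs → occurs.
Brake release unavailable [AND]: Hoist motor is down=occurs, Door loop lost=occurs → all inputs occur → occurs.
Safety circuit lost [OR]: North safety relay stuck=not, Encoder stuck=not, Aft door operator stuck=not → no input occurs → does not occur.
Elevator stuck between floors [OR]: Brake release unavailable=occurs, Safety circuit lost=not → at least one input occurs → occurs.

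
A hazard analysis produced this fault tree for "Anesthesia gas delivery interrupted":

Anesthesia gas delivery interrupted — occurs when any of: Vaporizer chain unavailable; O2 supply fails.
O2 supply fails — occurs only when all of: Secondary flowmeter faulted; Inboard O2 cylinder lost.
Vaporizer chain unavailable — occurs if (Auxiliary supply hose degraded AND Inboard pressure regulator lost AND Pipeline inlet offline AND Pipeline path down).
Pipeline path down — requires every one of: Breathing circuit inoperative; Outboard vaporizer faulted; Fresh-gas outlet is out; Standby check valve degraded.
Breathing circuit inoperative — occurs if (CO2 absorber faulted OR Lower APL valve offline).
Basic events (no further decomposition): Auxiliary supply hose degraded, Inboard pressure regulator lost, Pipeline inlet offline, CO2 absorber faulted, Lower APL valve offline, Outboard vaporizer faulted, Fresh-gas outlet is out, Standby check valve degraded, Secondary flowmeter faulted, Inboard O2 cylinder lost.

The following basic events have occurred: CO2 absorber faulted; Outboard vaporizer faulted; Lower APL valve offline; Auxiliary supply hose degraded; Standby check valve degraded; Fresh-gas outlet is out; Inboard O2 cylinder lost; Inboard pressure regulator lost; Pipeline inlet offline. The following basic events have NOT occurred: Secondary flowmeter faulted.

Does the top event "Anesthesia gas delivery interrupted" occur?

Yes

Breathing circuit inoperative [OR]: CO2 absorber faulted=occurs, Lower APL valve offline=occurs → at least one input occurs → occurs.
Pipeline path down [AND]: Breathing circuit inoperative=occurs, Outboard vaporizer faulted=occurs, Fresh-gas outlet is out=occurs, Standby check valve degraded=occurs → all inputs occur → occurs.
Vaporizer chain unavailable [AND]: Auxiliary supply hose degraded=occurs, Inboard pressure regulator lost=occurs, Pipeline inlet offline=occurs, Pipeline path down=occurs → all inputs occur → occurs.
O2 supply fails [AND]: Secondary flowmeter faulted=not, Inboard O2 cylinder lost=occurs → not all inputs occur → does not occur.
Anesthesia gas delivery interrupted [OR]: Vaporizer chain unavailable=occurs, O2 supply fails=not → at least one input occurs → occurs.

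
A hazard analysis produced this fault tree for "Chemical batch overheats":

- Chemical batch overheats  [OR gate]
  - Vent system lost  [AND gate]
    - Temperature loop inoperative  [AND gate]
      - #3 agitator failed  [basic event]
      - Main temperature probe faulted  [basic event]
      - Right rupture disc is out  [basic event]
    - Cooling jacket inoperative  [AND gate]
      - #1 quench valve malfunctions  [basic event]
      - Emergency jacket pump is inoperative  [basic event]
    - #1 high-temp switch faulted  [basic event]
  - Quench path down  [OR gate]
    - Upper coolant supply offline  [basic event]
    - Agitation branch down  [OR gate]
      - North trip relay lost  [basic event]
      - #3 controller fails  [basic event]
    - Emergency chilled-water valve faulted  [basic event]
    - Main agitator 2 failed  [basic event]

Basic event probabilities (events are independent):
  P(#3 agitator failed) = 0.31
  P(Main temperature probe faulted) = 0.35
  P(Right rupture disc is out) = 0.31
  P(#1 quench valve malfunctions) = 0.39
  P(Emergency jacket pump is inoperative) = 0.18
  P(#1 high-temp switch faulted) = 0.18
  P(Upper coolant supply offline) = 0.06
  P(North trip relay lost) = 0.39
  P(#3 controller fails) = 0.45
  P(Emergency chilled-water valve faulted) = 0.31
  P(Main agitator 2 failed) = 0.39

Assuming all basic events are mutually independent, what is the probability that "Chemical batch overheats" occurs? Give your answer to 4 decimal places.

0.8673

P(Temperature loop inoperative) [AND] = 0.31 × 0.35 × 0.31 = 0.033635
P(Cooling jacket inoperative) [AND] = 0.39 × 0.18 = 0.070200
P(Vent system lost) [AND] = 0.033635 × 0.070200 × 0.18 = 0.000425
P(Agitation branch down) [OR] = 1 − (1−0.39) × (1−0.45) = 0.664500
P(Quench path down) [OR] = 1 − (1−0.06) × (1−0.664500) × (1−0.31) × (1−0.39) = 0.867261
P(Chemical batch overheats) [OR] = 1 − (1−0.000425) × (1−0.867261) = 0.867317
Rounded to 4 decimal places: P(Chemical batch overheats) ≈ 0.8673.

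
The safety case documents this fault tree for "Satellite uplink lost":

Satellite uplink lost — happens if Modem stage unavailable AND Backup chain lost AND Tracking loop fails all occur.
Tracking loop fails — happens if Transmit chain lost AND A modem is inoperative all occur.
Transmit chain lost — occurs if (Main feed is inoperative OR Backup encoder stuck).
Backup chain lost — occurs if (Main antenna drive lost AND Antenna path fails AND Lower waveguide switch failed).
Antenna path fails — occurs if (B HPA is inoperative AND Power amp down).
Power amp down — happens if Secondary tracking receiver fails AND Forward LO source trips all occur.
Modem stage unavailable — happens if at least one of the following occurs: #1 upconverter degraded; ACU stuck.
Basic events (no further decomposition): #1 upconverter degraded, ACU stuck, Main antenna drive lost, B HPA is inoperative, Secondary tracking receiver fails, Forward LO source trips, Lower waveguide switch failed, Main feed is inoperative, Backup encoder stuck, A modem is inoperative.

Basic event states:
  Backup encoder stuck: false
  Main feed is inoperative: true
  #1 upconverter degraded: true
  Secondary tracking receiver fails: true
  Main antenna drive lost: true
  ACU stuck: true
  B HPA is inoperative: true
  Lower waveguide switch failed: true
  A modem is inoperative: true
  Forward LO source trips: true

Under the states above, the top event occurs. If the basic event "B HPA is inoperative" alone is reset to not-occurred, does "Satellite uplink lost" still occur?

Counterfactual: set "B HPA is inoperative" to not occurred.
Modem stage unavailable [OR]: #1 upconverter degraded=occurs, ACU stuck=occurs → at least one input occurs → occurs.
Power amp down [AND]: Secondary tracking receiver fails=occurs, Forward LO source trips=occurs → all inputs occur → occurs.
Antenna path fails [AND]: B HPA is inoperative=not, Power amp down=occurs → not all inputs occur → does not occur.
Backup chain lost [AND]: Main antenna drive lost=occurs, Antenna path fails=not, Lower waveguide switch failed=occurs → not all inputs occur → does not occur.
Transmit chain lost [OR]: Main feed is inoperative=occurs, Backup encoder stuck=not → at least one input occurs → occurs.
Tracking loop fails [AND]: Transmit chain lost=occurs, A modem is inoperative=occurs → all inputs occur → occurs.
Satellite uplink lost [AND]: Modem stage unavailable=occurs, Backup chain lost=not, Tracking loop fails=occurs → not all inputs occur → does not occur.

No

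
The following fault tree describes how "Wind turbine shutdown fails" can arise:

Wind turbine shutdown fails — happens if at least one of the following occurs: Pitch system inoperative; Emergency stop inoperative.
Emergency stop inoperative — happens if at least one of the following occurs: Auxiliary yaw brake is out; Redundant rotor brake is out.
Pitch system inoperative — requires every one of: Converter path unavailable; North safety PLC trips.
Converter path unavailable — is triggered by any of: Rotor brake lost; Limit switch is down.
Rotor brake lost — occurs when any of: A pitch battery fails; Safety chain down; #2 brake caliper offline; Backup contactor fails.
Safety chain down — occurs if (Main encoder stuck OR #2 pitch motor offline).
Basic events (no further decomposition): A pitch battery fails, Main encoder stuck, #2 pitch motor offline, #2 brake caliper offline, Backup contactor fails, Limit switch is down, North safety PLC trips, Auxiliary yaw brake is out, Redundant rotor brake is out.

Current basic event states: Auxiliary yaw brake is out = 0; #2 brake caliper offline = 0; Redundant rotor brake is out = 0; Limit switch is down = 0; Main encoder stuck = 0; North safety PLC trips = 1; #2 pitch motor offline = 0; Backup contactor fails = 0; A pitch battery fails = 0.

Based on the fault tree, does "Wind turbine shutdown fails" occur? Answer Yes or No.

No

Safety chain down [OR]: Main encoder stuck=not, #2 pitch motor offline=not → no input occurs → does not occur.
Rotor brake lost [OR]: A pitch battery fails=not, Safety chain down=not, #2 brake caliper offline=not, Backup contactor fails=not → no input occurs → does not occur.
Converter path unavailable [OR]: Rotor brake lost=not, Limit switch is down=not → no input occurs → does not occur.
Pitch system inoperative [AND]: Converter path unavailable=not, North safety PLC trips=occurs → not all inputs occur → does not occur.
Emergency stop inoperative [OR]: Auxiliary yaw brake is out=not, Redundant rotor brake is out=not → no input occurs → does not occur.
Wind turbine shutdown fails [OR]: Pitch system inoperative=not, Emergency stop inoperative=not → no input occurs → does not occur.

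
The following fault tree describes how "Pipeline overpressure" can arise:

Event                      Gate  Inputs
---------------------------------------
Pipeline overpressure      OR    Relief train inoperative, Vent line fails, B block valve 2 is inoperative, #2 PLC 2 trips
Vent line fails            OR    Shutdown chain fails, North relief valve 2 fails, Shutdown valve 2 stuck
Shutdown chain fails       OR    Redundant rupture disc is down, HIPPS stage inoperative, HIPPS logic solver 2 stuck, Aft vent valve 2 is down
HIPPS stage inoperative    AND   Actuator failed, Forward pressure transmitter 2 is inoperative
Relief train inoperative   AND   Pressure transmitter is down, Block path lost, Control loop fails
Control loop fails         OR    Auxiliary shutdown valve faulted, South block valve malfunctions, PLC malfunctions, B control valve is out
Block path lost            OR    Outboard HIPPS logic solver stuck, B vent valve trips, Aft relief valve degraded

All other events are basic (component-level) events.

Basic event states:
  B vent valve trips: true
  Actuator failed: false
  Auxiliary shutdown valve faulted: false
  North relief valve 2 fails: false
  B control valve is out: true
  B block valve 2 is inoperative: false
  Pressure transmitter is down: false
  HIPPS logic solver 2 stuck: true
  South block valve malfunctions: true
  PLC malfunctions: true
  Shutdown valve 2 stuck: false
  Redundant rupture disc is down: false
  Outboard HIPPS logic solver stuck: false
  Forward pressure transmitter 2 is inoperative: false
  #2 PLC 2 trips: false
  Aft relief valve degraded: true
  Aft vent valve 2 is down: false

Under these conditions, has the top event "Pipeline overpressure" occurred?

Block path lost [OR]: Outboard HIPPS logic solver stuck=not, B vent valve trips=occurs, Aft relief valve degraded=occurs → at least one input occurs → occurs.
Control loop fails [OR]: Auxiliary shutdown valve faulted=not, South block valve malfunctions=occurs, PLC malfunctions=occurs, B control valve is out=occurs → at least one input occurs → occurs.
Relief train inoperative [AND]: Pressure transmitter is down=not, Block path lost=occurs, Control loop fails=occurs → not all inputs occur → does not occur.
HIPPS stage inoperative [AND]: Actuator failed=not, Forward pressure transmitter 2 is inoperative=not → not all inputs occur → does not occur.
Shutdown chain fails [OR]: Redundant rupture disc is down=not, HIPPS stage inoperative=not, HIPPS logic solver 2 stuck=occurs, Aft vent valve 2 is down=not → at least one input occurs → occurs.
Vent line fails [OR]: Shutdown chain fails=occurs, North relief valve 2 fails=not, Shutdown valve 2 stuck=not → at least one input occurs → occurs.
Pipeline overpressure [OR]: Relief train inoperative=not, Vent line fails=occurs, B block valve 2 is inoperative=not, #2 PLC 2 trips=not → at least one input occurs → occurs.

Yes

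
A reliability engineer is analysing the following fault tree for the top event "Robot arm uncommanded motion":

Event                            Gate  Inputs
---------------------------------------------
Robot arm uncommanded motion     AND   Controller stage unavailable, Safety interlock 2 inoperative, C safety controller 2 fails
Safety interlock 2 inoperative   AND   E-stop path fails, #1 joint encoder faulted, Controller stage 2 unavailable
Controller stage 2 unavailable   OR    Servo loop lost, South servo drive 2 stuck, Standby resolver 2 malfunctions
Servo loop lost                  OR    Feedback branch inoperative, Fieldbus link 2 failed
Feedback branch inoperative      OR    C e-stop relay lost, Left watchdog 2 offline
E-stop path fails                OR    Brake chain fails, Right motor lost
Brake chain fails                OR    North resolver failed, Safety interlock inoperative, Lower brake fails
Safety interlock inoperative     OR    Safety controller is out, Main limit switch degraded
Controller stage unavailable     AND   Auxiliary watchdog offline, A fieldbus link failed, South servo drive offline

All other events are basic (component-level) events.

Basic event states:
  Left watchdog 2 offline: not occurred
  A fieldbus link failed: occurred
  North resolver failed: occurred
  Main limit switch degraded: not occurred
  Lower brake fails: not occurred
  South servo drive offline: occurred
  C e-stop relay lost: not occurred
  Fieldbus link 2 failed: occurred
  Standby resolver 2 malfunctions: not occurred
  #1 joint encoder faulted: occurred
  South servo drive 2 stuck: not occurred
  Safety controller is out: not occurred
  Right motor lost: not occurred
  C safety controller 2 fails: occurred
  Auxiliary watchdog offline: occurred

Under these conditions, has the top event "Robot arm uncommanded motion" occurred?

Controller stage unavailable [AND]: Auxiliary watchdog offline=occurs, A fieldbus link failed=occurs, South servo drive offline=occurs → all inputs occur → occurs.
Safety interlock inoperative [OR]: Safety controller is out=not, Main limit switch degraded=not → no input occurs → does not occur.
Brake chain fails [OR]: North resolver failed=occurs, Safety interlock inoperative=not, Lower brake fails=not → at least one input occurs → occurs.
E-stop path fails [OR]: Brake chain fails=occurs, Right motor lost=not → at least one input occurs → occurs.
Feedback branch inoperative [OR]: C e-stop relay lost=not, Left watchdog 2 offline=not → no input occurs → does not occur.
Servo loop lost [OR]: Feedback branch inoperative=not, Fieldbus link 2 failed=occurs → at least one input occurs → occurs.
Controller stage 2 unavailable [OR]: Servo loop lost=occurs, South servo drive 2 stuck=not, Standby resolver 2 malfunctions=not → at least one input occurs → occurs.
Safety interlock 2 inoperative [AND]: E-stop path fails=occurs, #1 joint encoder faulted=occurs, Controller stage 2 unavailable=occurs → all inputs occur → occurs.
Robot arm uncommanded motion [AND]: Controller stage unavailable=occurs, Safety interlock 2 inoperative=occurs, C safety controller 2 fails=occurs → all inputs occur → occurs.

Yes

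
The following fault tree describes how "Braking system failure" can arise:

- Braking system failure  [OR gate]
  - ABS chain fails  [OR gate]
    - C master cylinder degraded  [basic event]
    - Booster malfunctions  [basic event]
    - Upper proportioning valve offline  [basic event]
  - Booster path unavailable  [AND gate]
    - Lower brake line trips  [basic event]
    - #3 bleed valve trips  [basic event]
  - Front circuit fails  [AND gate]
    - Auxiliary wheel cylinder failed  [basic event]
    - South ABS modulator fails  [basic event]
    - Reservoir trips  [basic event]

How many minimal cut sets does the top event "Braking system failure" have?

ABS chain fails [OR]: union of children's cut sets → 3 cut set(s).
Booster path unavailable [AND]: one cut set from each child combined → 1 × 1 = 1 cut set(s).
Front circuit fails [AND]: one cut set from each child combined → 1 × 1 × 1 = 1 cut set(s).
Braking system failure [OR]: union of children's cut sets → 5 cut set(s).
Minimal cut sets: {C master cylinder degraded}; {Booster malfunctions}; {Upper proportioning valve offline}; {#3 bleed valve trips, Lower brake line trips}; {Auxiliary wheel cylinder failed, Reservoir trips, South ABS modulator fails}.

5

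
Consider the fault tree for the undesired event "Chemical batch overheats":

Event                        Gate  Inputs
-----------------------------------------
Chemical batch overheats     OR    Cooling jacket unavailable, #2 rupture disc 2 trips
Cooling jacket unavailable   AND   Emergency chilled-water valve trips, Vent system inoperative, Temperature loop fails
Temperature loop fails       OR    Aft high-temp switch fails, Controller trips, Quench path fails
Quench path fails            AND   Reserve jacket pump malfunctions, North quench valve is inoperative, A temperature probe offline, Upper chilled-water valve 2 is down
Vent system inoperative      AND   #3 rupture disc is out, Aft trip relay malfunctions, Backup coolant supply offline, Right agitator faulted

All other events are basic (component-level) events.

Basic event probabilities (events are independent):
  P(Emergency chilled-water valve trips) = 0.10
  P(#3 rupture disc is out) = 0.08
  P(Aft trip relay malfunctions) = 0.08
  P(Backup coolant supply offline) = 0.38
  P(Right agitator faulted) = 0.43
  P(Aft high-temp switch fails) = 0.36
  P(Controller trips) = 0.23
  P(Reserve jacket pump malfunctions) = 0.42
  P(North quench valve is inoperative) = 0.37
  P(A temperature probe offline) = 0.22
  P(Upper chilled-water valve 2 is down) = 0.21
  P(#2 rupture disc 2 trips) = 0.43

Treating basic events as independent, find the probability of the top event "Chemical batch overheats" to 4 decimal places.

P(Vent system inoperative) [AND] = 0.08 × 0.08 × 0.38 × 0.43 = 0.001046
P(Quench path fails) [AND] = 0.42 × 0.37 × 0.22 × 0.21 = 0.007179
P(Temperature loop fails) [OR] = 1 − (1−0.36) × (1−0.23) × (1−0.007179) = 0.510738
P(Cooling jacket unavailable) [AND] = 0.10 × 0.001046 × 0.510738 = 0.000053
P(Chemical batch overheats) [OR] = 1 − (1−0.000053) × (1−0.43) = 0.430030
Rounded to 4 decimal places: P(Chemical batch overheats) ≈ 0.4300.

0.4300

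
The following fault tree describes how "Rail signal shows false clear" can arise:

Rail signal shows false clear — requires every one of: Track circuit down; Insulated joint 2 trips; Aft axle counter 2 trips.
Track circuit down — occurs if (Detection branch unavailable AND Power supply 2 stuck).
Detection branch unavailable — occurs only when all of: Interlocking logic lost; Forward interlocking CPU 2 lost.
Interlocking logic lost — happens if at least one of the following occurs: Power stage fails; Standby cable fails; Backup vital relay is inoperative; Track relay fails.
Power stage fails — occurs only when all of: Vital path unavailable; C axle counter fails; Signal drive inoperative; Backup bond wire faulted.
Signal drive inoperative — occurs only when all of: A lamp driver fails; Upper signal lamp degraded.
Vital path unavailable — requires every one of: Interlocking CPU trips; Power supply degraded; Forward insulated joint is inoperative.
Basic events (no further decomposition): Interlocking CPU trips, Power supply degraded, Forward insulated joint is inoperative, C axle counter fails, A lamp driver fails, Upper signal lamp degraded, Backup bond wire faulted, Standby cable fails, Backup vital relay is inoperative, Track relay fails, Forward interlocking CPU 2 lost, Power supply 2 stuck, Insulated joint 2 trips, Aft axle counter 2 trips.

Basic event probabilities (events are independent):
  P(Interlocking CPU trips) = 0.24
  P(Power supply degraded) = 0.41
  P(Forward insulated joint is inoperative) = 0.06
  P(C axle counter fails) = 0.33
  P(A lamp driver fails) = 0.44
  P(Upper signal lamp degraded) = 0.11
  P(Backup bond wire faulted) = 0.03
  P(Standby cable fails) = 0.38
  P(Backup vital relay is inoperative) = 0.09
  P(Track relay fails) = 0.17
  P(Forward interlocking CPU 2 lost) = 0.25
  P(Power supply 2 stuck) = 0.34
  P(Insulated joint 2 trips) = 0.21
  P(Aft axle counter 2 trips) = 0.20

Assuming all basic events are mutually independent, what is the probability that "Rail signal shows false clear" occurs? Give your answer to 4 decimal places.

P(Vital path unavailable) [AND] = 0.24 × 0.41 × 0.06 = 0.005904
P(Signal drive inoperative) [AND] = 0.44 × 0.11 = 0.048400
P(Power stage fails) [AND] = 0.005904 × 0.33 × 0.048400 × 0.03 = 0.000003
P(Interlocking logic lost) [OR] = 1 − (1−0.000003) × (1−0.38) × (1−0.09) × (1−0.17) = 0.531715
P(Detection branch unavailable) [AND] = 0.531715 × 0.25 = 0.132929
P(Track circuit down) [AND] = 0.132929 × 0.34 = 0.045196
P(Rail signal shows false clear) [AND] = 0.045196 × 0.21 × 0.20 = 0.001898
Rounded to 4 decimal places: P(Rail signal shows false clear) ≈ 0.0019.

0.0019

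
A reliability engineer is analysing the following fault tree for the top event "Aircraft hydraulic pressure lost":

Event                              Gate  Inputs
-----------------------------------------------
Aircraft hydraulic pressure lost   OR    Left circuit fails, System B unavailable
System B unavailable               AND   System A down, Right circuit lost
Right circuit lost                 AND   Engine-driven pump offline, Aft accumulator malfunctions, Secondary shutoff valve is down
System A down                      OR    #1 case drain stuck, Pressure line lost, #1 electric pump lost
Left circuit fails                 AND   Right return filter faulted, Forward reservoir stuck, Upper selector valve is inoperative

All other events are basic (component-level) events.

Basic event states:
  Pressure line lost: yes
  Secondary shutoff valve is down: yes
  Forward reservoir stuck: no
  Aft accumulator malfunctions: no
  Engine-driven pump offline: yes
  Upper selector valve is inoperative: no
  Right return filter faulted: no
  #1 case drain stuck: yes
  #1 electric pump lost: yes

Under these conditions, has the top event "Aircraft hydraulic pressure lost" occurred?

No

Left circuit fails [AND]: Right return filter faulted=not, Forward reservoir stuck=not, Upper selector valve is inoperative=not → not all inputs occur → does not occur.
System A down [OR]: #1 case drain stuck=occurs, Pressure line lost=occurs, #1 electric pump lost=occurs → at least one input occurs → occurs.
Right circuit lost [AND]: Engine-driven pump offline=occurs, Aft accumulator malfunctions=not, Secondary shutoff valve is down=occurs → not all inputs occur → does not occur.
System B unavailable [AND]: System A down=occurs, Right circuit lost=not → not all inputs occur → does not occur.
Aircraft hydraulic pressure lost [OR]: Left circuit fails=not, System B unavailable=not → no input occurs → does not occur.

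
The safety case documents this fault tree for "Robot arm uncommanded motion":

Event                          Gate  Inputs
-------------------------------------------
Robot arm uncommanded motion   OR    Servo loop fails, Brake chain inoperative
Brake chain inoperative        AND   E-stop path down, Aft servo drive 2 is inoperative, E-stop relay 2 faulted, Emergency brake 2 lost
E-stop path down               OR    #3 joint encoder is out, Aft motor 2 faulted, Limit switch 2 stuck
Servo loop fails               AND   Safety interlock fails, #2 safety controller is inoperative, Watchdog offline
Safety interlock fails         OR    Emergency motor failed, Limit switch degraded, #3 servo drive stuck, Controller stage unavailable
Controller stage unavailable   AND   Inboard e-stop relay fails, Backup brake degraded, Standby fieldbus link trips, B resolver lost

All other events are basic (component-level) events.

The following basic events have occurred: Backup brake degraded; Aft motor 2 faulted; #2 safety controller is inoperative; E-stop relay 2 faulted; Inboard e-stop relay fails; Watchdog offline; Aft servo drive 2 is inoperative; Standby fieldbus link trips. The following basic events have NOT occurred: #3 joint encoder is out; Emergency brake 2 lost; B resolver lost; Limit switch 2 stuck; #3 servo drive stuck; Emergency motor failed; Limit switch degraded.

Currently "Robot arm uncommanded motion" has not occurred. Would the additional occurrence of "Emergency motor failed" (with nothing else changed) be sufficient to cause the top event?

Counterfactual: set "Emergency motor failed" to occurred.
Controller stage unavailable [AND]: Inboard e-stop relay fails=occurs, Backup brake degraded=occurs, Standby fieldbus link trips=occurs, B resolver lost=not → not all inputs occur → does not occur.
Safety interlock fails [OR]: Emergency motor failed=occurs, Limit switch degraded=not, #3 servo drive stuck=not, Controller stage unavailable=not → at least one input occurs → occurs.
Servo loop fails [AND]: Safety interlock fails=occurs, #2 safety controller is inoperative=occurs, Watchdog offline=occurs → all inputs occur → occurs.
E-stop path down [OR]: #3 joint encoder is out=not, Aft motor 2 faulted=occurs, Limit switch 2 stuck=not → at least one input occurs → occurs.
Brake chain inoperative [AND]: E-stop path down=occurs, Aft servo drive 2 is inoperative=occurs, E-stop relay 2 faulted=occurs, Emergency brake 2 lost=not → not all inputs occur → does not occur.
Robot arm uncommanded motion [OR]: Servo loop fails=occurs, Brake chain inoperative=not → at least one input occurs → occurs.

Yes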